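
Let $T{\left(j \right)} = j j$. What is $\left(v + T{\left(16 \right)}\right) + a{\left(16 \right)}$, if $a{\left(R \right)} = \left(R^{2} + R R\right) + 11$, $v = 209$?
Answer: $988$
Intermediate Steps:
$T{\left(j \right)} = j^{2}$
$a{\left(R \right)} = 11 + 2 R^{2}$ ($a{\left(R \right)} = \left(R^{2} + R^{2}\right) + 11 = 2 R^{2} + 11 = 11 + 2 R^{2}$)
$\left(v + T{\left(16 \right)}\right) + a{\left(16 \right)} = \left(209 + 16^{2}\right) + \left(11 + 2 \cdot 16^{2}\right) = \left(209 + 256\right) + \left(11 + 2 \cdot 256\right) = 465 + \left(11 + 512\right) = 465 + 523 = 988$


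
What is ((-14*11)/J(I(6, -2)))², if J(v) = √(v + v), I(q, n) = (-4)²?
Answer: 5929/8 ≈ 741.13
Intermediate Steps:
I(q, n) = 16
J(v) = √2*√v (J(v) = √(2*v) = √2*√v)
((-14*11)/J(I(6, -2)))² = ((-14*11)/((√2*√16)))² = (-154*√2/8)² = (-77*√2/4)² = 5929/8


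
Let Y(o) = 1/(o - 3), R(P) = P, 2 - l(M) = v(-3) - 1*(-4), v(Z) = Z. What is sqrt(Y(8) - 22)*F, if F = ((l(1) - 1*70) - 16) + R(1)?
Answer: -84*I*sqrt(545)/5 ≈ -392.2*I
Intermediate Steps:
l(M) = 1 (l(M) = 2 - (-3 - 1*(-4)) = 2 - (-3 + 4) = 2 - 1*1 = 2 - 1 = 1)
Y(o) = 1/(-3 + o)
F = -84 (F = ((1 - 1*70) - 16) + 1 = ((1 - 70) - 16) + 1 = (-69 - 16) + 1 = -85 + 1 = -84)
sqrt(Y(8) - 22)*F = sqrt(1/(-3 + 8) - 22)*(-84) = sqrt(1/5 - 22)*(-84) = sqrt(-109/5)*(-84) = (I*sqrt(545)/5)*(-84) = -84*I*sqrt(545)/5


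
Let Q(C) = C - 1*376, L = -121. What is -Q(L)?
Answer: 497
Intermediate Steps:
Q(C) = -376 + C (Q(C) = C - 376 = -376 + C)
-Q(L) = -(-376 - 121) = -1*(-497) = 497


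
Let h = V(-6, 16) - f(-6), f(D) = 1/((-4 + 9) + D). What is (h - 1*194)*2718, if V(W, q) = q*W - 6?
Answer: -801810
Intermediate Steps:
V(W, q) = -6 + W*q (V(W, q) = W*q - 6 = -6 + W*q)
f(D) = 1/(5 + D)
h = -101 (h = (-6 - 6*16) - 1/(5 - 6) = (-6 - 96) - 1/(-1) = -102 - 1*(-1) = -102 + 1 = -101)
(h - 1*194)*2718 = (-101 - 1*194)*2718 = (-101 - 194)*2718 = -295*2718 = -801810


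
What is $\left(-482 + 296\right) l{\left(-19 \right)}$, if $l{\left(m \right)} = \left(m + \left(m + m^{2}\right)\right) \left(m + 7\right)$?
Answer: $720936$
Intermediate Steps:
$l{\left(m \right)} = \left(7 + m\right) \left(m^{2} + 2 m\right)$ ($l{\left(m \right)} = \left(m^{2} + 2 m\right) \left(7 + m\right) = \left(7 + m\right) \left(m^{2} + 2 m\right)$)
$\left(-482 + 296\right) l{\left(-19 \right)} = \left(-482 + 296\right) \left(- 19 \left(14 + \left(-19\right)^{2} + 9 \left(-19\right)\right)\right) = - 186 \left(- 19 \left(14 + 361 - 171\right)\right) = - 186 \left(\left(-19\right) 204\right) = \left(-186\right) \left(-3876\right) = 720936$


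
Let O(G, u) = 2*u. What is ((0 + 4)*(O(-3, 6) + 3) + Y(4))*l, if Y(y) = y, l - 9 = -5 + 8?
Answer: 768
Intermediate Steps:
l = 12 (l = 9 + (-5 + 8) = 9 + 3 = 12)
((0 + 4)*(O(-3, 6) + 3) + Y(4))*l = ((0 + 4)*(2*6 + 3) + 4)*12 = (4*(12 + 3) + 4)*12 = (4*15 + 4)*12 = (60 + 4)*12 = 64*12 = 768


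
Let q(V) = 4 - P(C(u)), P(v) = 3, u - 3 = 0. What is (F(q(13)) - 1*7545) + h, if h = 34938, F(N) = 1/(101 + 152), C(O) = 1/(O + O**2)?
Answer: 6930430/253 ≈ 27393.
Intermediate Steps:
u = 3 (u = 3 + 0 = 3)
q(V) = 1 (q(V) = 4 - 1*3 = 4 - 3 = 1)
F(N) = 1/253
(F(q(13)) - 1*7545) + h = (1/253 - 1*7545) + 34938 = (1/253 - 7545) + 34938 = -1908884/253 + 34938 = 6930430/253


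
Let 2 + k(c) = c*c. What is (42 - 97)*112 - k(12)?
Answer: -6302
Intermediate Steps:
k(c) = -2 + c² (k(c) = -2 + c*c = -2 + c²)
(42 - 97)*112 - k(12) = (42 - 97)*112 - (-2 + 12²) = -55*112 - (-2 + 144) = -6160 - 1*142 = -6160 - 142 = -6302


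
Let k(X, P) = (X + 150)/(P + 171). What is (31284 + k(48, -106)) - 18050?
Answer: 860408/65 ≈ 13237.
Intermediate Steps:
k(X, P) = (150 + X)/(171 + P)
(31284 + k(48, -106)) - 18050 = (31284 + (150 + 48)/(171 - 106)) - 18050 = (31284 + 198/65) - 18050 = 2033658/65 - 18050 = 860408/65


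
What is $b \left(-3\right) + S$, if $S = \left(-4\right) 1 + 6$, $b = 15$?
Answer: $-43$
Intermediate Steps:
$S = 2$ ($S = -4 + 6 = 2$)
$b \left(-3\right) + S = 15 \left(-3\right) + 2 = -45 + 2 = -43$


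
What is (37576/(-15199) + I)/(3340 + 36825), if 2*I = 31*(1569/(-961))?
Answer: -26176943/37849005770 ≈ -0.00069162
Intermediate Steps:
I = -1569/62 (I = (31*(1569/(-961)))/2 = (31*(1569*(-1/961)))/2 = (31*(-1569/961))/2 = (½)*(-1569/31) = -1569/62 ≈ -25.306)
(37576/(-15199) + I)/(3340 + 36825) = (37576/(-15199) - 1569/62)/(3340 + 36825) = (37576*(-1/15199) - 1569/62)/40165 = (-37576/15199 - 1569/62)*(1/40165) = -26176943/942338*1/40165 = -26176943/37849005770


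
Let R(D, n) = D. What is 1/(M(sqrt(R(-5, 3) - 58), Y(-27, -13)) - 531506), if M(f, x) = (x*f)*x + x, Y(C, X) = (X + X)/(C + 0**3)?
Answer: -7846210233/4170300261290752 - 41067*I*sqrt(7)/4170300261290752 ≈ -1.8814e-6 - 2.6054e-11*I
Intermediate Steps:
Y(C, X) = 2*X/C (Y(C, X) = (2*X)/(C + 0) = (2*X)/C = 2*X/C)
M(f, x) = x + f*x**2 (M(f, x) = (f*x)*x + x = f*x**2 + x = x + f*x**2)
1/(M(sqrt(R(-5, 3) - 58), Y(-27, -13)) - 531506) = 1/((2*(-13)/(-27))*(1 + sqrt(-5 - 58)*(2*(-13)/(-27))) - 531506) = 1/((2*(-13)*(-1/27))*(1 + sqrt(-63)*(2*(-13)*(-1/27))) - 531506) = 1/(26*(1 + (3*I*sqrt(7))*(26/27))/27 - 531506) = 1/(26*(1 + 26*I*sqrt(7)/9)/27 - 531506) = 1/((26/27 + 676*I*sqrt(7)/243) - 531506) = 1/(-14350636/27 + 676*I*sqrt(7)/243)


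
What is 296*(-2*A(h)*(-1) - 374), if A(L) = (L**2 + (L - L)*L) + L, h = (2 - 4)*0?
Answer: -110704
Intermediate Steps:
h = 0 (h = -2*0 = 0)
A(L) = L + L**2 (A(L) = (L**2 + 0*L) + L = (L**2 + 0) + L = L**2 + L = L + L**2)
296*(-2*A(h)*(-1) - 374) = 296*(-0*(1 + 0)*(-1) - 374) = 296*(-0*(-1) - 374) = 296*(-2*0*(-1) - 374) = 296*(0*(-1) - 374) = 296*(0 - 374) = 296*(-374) = -110704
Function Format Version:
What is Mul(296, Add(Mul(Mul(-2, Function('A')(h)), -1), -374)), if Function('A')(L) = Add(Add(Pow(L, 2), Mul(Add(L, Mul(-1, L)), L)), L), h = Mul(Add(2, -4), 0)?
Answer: -110704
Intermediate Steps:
h = 0 (h = Mul(-2, 0) = 0)
Function('A')(L) = Add(L, Pow(L, 2)) (Function('A')(L) = Add(Add(Pow(L, 2), Mul(0, L)), L) = Add(Add(Pow(L, 2), 0), L) = Add(Pow(L, 2), L) = Add(L, Pow(L, 2)))
Mul(296, Add(Mul(Mul(-2, Function('A')(h)), -1), -374)) = Mul(296, Add(Mul(Mul(-2, Mul(0, Add(1, 0))), -1), -374)) = Mul(296, Add(Mul(Mul(-2, Mul(0, 1)), -1), -374)) = Mul(296, Add(Mul(Mul(-2, 0), -1), -374)) = Mul(296, Add(Mul(0, -1), -374)) = Mul(296, Add(0, -374)) = Mul(296, -374) = -110704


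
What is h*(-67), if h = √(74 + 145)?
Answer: -67*√219 ≈ -991.51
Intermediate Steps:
h = √219 ≈ 14.799
h*(-67) = √219*(-67) = -67*√219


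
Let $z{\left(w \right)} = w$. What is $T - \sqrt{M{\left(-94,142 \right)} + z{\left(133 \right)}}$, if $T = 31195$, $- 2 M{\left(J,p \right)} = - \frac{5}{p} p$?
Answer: $31195 - \frac{\sqrt{542}}{2} \approx 31183.0$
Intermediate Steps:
$M{\left(J,p \right)} = \frac{5}{2}$ ($M{\left(J,p \right)} = - \frac{- \frac{5}{p} p}{2} = \left(- \frac{1}{2}\right) \left(-5\right) = \frac{5}{2}$)
$T - \sqrt{M{\left(-94,142 \right)} + z{\left(133 \right)}} = 31195 - \sqrt{\frac{5}{2} + 133} = 31195 - \sqrt{\frac{271}{2}} = 31195 - \frac{\sqrt{542}}{2}$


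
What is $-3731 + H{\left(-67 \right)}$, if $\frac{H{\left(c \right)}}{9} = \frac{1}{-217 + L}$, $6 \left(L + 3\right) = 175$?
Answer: $- \frac{4272049}{1145} \approx -3731.0$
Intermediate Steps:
$L = \frac{157}{6}$ ($L = -3 + \frac{1}{6} \cdot 175 = -3 + \frac{175}{6} = \frac{157}{6} \approx 26.167$)
$H{\left(c \right)} = - \frac{54}{1145}$ ($H{\left(c \right)} = \frac{9}{-217 + \frac{157}{6}} = \frac{9}{- \frac{1145}{6}} = 9 \left(- \frac{6}{1145}\right) = - \frac{54}{1145}$)
$-3731 + H{\left(-67 \right)} = -3731 - \frac{54}{1145} = - \frac{4272049}{1145}$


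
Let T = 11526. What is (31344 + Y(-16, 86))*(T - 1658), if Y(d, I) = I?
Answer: 310151240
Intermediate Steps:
(31344 + Y(-16, 86))*(T - 1658) = (31344 + 86)*(11526 - 1658) = 31430*9868 = 310151240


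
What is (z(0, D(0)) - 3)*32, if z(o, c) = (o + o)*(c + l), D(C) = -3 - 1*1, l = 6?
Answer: -96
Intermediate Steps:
D(C) = -4 (D(C) = -3 - 1 = -4)
z(o, c) = 2*o*(6 + c) (z(o, c) = (o + o)*(c + 6) = (2*o)*(6 + c) = 2*o*(6 + c))
(z(0, D(0)) - 3)*32 = (2*0*(6 - 4) - 3)*32 = (2*0*2 - 3)*32 = (0 - 3)*32 = -3*32 = -96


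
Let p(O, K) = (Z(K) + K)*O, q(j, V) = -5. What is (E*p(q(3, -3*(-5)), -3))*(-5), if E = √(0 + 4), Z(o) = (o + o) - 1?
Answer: -500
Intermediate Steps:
Z(o) = -1 + 2*o (Z(o) = 2*o - 1 = -1 + 2*o)
p(O, K) = O*(-1 + 3*K) (p(O, K) = ((-1 + 2*K) + K)*O = (-1 + 3*K)*O = O*(-1 + 3*K))
E = 2 (E = √4 = 2)
(E*p(q(3, -3*(-5)), -3))*(-5) = (2*(-5*(-1 + 3*(-3))))*(-5) = (2*(-5*(-1 - 9)))*(-5) = (2*(-5*(-10)))*(-5) = (2*50)*(-5) = 100*(-5) = -500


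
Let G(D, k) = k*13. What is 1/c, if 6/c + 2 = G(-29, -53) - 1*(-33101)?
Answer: 16205/3 ≈ 5401.7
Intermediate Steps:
G(D, k) = 13*k
c = 3/16205 (c = 6/(-2 + (13*(-53) - 1*(-33101))) = 6/(-2 + (-689 + 33101)) = 6/(-2 + 32412) = 6/32410 = 6*(1/32410) = 3/16205 ≈ 0.00018513)
1/c = 1/(3/16205) = 16205/3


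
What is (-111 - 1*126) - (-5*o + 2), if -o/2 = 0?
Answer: -239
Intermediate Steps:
o = 0 (o = -2*0 = 0)
(-111 - 1*126) - (-5*o + 2) = (-111 - 1*126) - (-5*0 + 2) = (-111 - 126) - (0 + 2) = -237 - 1*2 = -237 - 2 = -239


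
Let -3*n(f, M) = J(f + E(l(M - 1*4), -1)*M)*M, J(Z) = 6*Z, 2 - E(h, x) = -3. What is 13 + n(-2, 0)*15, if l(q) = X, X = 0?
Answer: 13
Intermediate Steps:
l(q) = 0
E(h, x) = 5 (E(h, x) = 2 - 1*(-3) = 2 + 3 = 5)
n(f, M) = -M*(6*f + 30*M)/3 (n(f, M) = -6*(f + 5*M)*M/3 = -(6*f + 30*M)*M/3 = -M*(6*f + 30*M)/3)
13 + n(-2, 0)*15 = 13 - 2*0*(-2 + 5*0)*15 = 13 - 2*0*(-2 + 0)*15 = 13 - 2*0*(-2)*15 = 13 + 0*15 = 13 + 0 = 13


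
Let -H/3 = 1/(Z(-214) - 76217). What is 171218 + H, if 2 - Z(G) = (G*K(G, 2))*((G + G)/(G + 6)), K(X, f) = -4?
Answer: 173562488113/1013693 ≈ 1.7122e+5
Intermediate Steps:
Z(G) = 2 + 8*G²/(6 + G) (Z(G) = 2 - G*(-4)*(G + G)/(G + 6) = 2 - (-4*G)*(2*G)/(6 + G) = 2 - (-4*G)*2*G/(6 + G) = 2 - (-8)*G²/(6 + G) = 2 + 8*G²/(6 + G))
H = 39/1013693 (H = -3/(2*(6 - 214 + 4*(-214)²)/(6 - 214) - 76217) = -3/(2*(6 - 214 + 4*45796)/(-208) - 76217) = -3/(2*(-1/208)*(6 - 214 + 183184) - 76217) = -3/(2*(-1/208)*182976 - 76217) = -3/(-22872/13 - 76217) = -3/(-1013693/13) = -3*(-13/1013693) = 39/1013693 ≈ 3.8473e-5)
171218 + H = 171218 + 39/1013693 = 173562488113/1013693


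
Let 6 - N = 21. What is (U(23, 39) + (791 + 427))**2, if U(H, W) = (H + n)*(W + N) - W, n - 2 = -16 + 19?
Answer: 3426201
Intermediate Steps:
N = -15 (N = 6 - 1*21 = 6 - 21 = -15)
n = 5 (n = 2 + (-16 + 19) = 2 + 3 = 5)
U(H, W) = -W + (-15 + W)*(5 + H) (U(H, W) = (H + 5)*(W - 15) - W = (5 + H)*(-15 + W) - W = (-15 + W)*(5 + H) - W = -W + (-15 + W)*(5 + H))
(U(23, 39) + (791 + 427))**2 = ((-75 - 15*23 + 4*39 + 23*39) + (791 + 427))**2 = ((-75 - 345 + 156 + 897) + 1218)**2 = (633 + 1218)**2 = 1851**2 = 3426201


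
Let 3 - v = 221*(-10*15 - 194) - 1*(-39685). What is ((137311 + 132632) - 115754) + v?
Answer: 190531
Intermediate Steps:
v = 36342 (v = 3 - (221*(-10*15 - 194) - 1*(-39685)) = 3 - (221*(-150 - 194) + 39685) = 3 - (221*(-344) + 39685) = 3 - (-76024 + 39685) = 3 - 1*(-36339) = 3 + 36339 = 36342)
((137311 + 132632) - 115754) + v = ((137311 + 132632) - 115754) + 36342 = (269943 - 115754) + 36342 = 154189 + 36342 = 190531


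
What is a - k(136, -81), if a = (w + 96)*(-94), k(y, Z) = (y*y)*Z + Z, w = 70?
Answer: 1482653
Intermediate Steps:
k(y, Z) = Z + Z*y² (k(y, Z) = y²*Z + Z = Z*y² + Z = Z + Z*y²)
a = -15604 (a = (70 + 96)*(-94) = 166*(-94) = -15604)
a - k(136, -81) = -15604 - (-81)*(1 + 136²) = -15604 - (-81)*(1 + 18496) = -15604 - (-81)*18497 = -15604 - 1*(-1498257) = -15604 + 1498257 = 1482653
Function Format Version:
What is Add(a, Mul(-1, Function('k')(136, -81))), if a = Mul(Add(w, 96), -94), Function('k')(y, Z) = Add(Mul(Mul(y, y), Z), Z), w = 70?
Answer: 1482653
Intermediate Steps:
Function('k')(y, Z) = Add(Z, Mul(Z, Pow(y, 2))) (Function('k')(y, Z) = Add(Mul(Pow(y, 2), Z), Z) = Add(Mul(Z, Pow(y, 2)), Z) = Add(Z, Mul(Z, Pow(y, 2))))
a = -15604 (a = Mul(Add(70, 96), -94) = Mul(166, -94) = -15604)
Add(a, Mul(-1, Function('k')(136, -81))) = Add(-15604, Mul(-1, Mul(-81, Add(1, Pow(136, 2))))) = Add(-15604, Mul(-1, Mul(-81, Add(1, 18496)))) = Add(-15604, Mul(-1, Mul(-81, 18497))) = Add(-15604, Mul(-1, -1498257)) = Add(-15604, 1498257) = 1482653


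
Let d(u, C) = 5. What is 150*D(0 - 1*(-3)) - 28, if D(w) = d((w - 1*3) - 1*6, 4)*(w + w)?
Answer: 4472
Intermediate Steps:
D(w) = 10*w (D(w) = 5*(w + w) = 5*(2*w) = 10*w)
150*D(0 - 1*(-3)) - 28 = 150*(10*(0 - 1*(-3))) - 28 = 150*(10*(0 + 3)) - 28 = 150*(10*3) - 28 = 150*30 - 28 = 4500 - 28 = 4472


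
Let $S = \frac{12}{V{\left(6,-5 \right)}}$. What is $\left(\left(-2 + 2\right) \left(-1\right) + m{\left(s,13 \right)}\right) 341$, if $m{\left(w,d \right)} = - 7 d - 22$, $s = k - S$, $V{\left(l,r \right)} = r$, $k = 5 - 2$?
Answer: $-38533$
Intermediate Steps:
$k = 3$
$S = - \frac{12}{5}$ ($S = \frac{12}{-5} = 12 \left(- \frac{1}{5}\right) = - \frac{12}{5} \approx -2.4$)
$s = \frac{27}{5}$ ($s = 3 - - \frac{12}{5} = 3 + \frac{12}{5} = \frac{27}{5} \approx 5.4$)
$m{\left(w,d \right)} = -22 - 7 d$
$\left(\left(-2 + 2\right) \left(-1\right) + m{\left(s,13 \right)}\right) 341 = \left(\left(-2 + 2\right) \left(-1\right) - 113\right) 341 = \left(0 \left(-1\right) - 113\right) 341 = \left(0 - 113\right) 341 = \left(-113\right) 341 = -38533$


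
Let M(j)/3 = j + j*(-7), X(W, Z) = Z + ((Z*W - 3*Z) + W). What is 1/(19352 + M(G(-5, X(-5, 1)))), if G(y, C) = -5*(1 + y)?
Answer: 1/18992 ≈ 5.2654e-5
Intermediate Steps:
X(W, Z) = W - 2*Z + W*Z (X(W, Z) = Z + ((W*Z - 3*Z) + W) = Z + ((-3*Z + W*Z) + W) = Z + (W - 3*Z + W*Z) = W - 2*Z + W*Z)
G(y, C) = -5 - 5*y
M(j) = -18*j (M(j) = 3*(j + j*(-7)) = 3*(j - 7*j) = 3*(-6*j) = -18*j)
1/(19352 + M(G(-5, X(-5, 1)))) = 1/(19352 - 18*(-5 - 5*(-5))) = 1/(19352 - 18*(-5 + 25)) = 1/(19352 - 18*20) = 1/(19352 - 360) = 1/18992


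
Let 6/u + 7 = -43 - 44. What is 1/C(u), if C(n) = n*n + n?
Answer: -2209/132 ≈ -16.735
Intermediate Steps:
u = -3/47 (u = 6/(-7 + (-43 - 44)) = 6/(-7 - 87) = 6/(-94) = 6*(-1/94) = -3/47 ≈ -0.063830)
C(n) = n + n² (C(n) = n² + n = n + n²)
1/C(u) = 1/(-3*(1 - 3/47)/47) = 1/(-3/47*44/47) = 1/(-132/2209) = -2209/132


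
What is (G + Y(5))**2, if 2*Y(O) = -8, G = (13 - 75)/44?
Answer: 14161/484 ≈ 29.258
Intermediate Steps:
G = -31/22 (G = -62*1/44 = -31/22 ≈ -1.4091)
Y(O) = -4 (Y(O) = (1/2)*(-8) = -4)
(G + Y(5))**2 = (-31/22 - 4)**2 = (-119/22)**2 = 14161/484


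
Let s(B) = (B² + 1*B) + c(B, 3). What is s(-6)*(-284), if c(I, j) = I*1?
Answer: -6816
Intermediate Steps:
c(I, j) = I
s(B) = B² + 2*B (s(B) = (B² + 1*B) + B = (B² + B) + B = (B + B²) + B = B² + 2*B)
s(-6)*(-284) = -6*(2 - 6)*(-284) = -6*(-4)*(-284) = 24*(-284) = -6816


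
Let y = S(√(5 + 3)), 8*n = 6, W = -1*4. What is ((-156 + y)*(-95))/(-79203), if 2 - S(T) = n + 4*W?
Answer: -17575/105604 ≈ -0.16642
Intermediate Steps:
W = -4
n = ¾ (n = (⅛)*6 = ¾ ≈ 0.75000)
S(T) = 69/4 (S(T) = 2 - (¾ + 4*(-4)) = 2 - (¾ - 16) = 2 - 1*(-61/4) = 2 + 61/4 = 69/4)
y = 69/4 ≈ 17.250
((-156 + y)*(-95))/(-79203) = ((-156 + 69/4)*(-95))/(-79203) = -555/4*(-95)*(-1/79203) = (52725/4)*(-1/79203) = -17575/105604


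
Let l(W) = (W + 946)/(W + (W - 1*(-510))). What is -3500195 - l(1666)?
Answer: -6723875901/1921 ≈ -3.5002e+6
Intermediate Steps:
l(W) = (946 + W)/(510 + 2*W) (l(W) = (946 + W)/(W + (W + 510)) = (946 + W)/(W + (510 + W)) = (946 + W)/(510 + 2*W))
-3500195 - l(1666) = -3500195 - (946 + 1666)/(2*(255 + 1666)) = -3500195 - 2612/(2*1921) = -3500195 - 1*1306/1921 = -3500195 - 1306/1921 = -6723875901/1921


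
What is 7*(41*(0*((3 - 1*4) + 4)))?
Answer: 0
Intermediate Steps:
7*(41*(0*((3 - 1*4) + 4))) = 7*(41*(0*((3 - 4) + 4))) = 7*(41*(0*(-1 + 4))) = 7*(41*(0*3)) = 7*(41*0) = 7*0 = 0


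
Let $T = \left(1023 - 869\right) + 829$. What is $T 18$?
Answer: $17694$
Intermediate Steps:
$T = 983$ ($T = 154 + 829 = 983$)
$T 18 = 983 \cdot 18 = 17694$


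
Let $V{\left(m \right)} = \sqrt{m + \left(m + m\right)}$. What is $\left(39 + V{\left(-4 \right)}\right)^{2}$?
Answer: $1509 + 156 i \sqrt{3} \approx 1509.0 + 270.2 i$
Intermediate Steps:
$V{\left(m \right)} = \sqrt{3} \sqrt{m}$ ($V{\left(m \right)} = \sqrt{m + 2 m} = \sqrt{3 m} = \sqrt{3} \sqrt{m}$)
$\left(39 + V{\left(-4 \right)}\right)^{2} = \left(39 + \sqrt{3} \sqrt{-4}\right)^{2} = \left(39 + \sqrt{3} \cdot 2 i\right)^{2} = \left(39 + 2 i \sqrt{3}\right)^{2}$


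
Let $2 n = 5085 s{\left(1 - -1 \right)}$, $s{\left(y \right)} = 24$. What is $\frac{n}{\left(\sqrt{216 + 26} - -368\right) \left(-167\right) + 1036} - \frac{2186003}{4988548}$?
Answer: $- \frac{13178668883688493}{9088703600097788} + \frac{56046870 \sqrt{2}}{1821913631} \approx -1.4065$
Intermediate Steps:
$n = 61020$ ($n = \frac{5085 \cdot 24}{2} = \frac{1}{2} \cdot 122040 = 61020$)
$\frac{n}{\left(\sqrt{216 + 26} - -368\right) \left(-167\right) + 1036} - \frac{2186003}{4988548} = \frac{61020}{\left(\sqrt{216 + 26} - -368\right) \left(-167\right) + 1036} - \frac{2186003}{4988548} = \frac{61020}{\left(\sqrt{242} + 368\right) \left(-167\right) + 1036} - \frac{2186003}{4988548} = \frac{61020}{\left(11 \sqrt{2} + 368\right) \left(-167\right) + 1036} - \frac{2186003}{4988548} = \frac{61020}{\left(368 + 11 \sqrt{2}\right) \left(-167\right) + 1036} - \frac{2186003}{4988548} = \frac{61020}{\left(-61456 - 1837 \sqrt{2}\right) + 1036} - \frac{2186003}{4988548} = \frac{61020}{-60420 - 1837 \sqrt{2}} - \frac{2186003}{4988548} = - \frac{2186003}{4988548} + \frac{61020}{-60420 - 1837 \sqrt{2}}$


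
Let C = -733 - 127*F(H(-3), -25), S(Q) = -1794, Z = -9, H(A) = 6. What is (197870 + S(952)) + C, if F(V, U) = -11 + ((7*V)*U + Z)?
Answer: 331233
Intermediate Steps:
F(V, U) = -20 + 7*U*V (F(V, U) = -11 + ((7*V)*U - 9) = -11 + (7*U*V - 9) = -11 + (-9 + 7*U*V) = -20 + 7*U*V)
C = 135157 (C = -733 - 127*(-20 + 7*(-25)*6) = -733 - 127*(-20 - 1050) = -733 - 127*(-1070) = -733 + 135890 = 135157)
(197870 + S(952)) + C = (197870 - 1794) + 135157 = 196076 + 135157 = 331233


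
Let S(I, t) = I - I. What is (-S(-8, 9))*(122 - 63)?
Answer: 0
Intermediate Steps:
S(I, t) = 0
(-S(-8, 9))*(122 - 63) = (-1*0)*(122 - 63) = 0*59 = 0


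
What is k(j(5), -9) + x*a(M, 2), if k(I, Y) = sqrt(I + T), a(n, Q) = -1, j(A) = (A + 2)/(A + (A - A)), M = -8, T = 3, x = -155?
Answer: 155 + sqrt(110)/5 ≈ 157.10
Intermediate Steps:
j(A) = (2 + A)/A (j(A) = (2 + A)/(A + 0) = (2 + A)/A)
k(I, Y) = sqrt(3 + I) (k(I, Y) = sqrt(I + 3) = sqrt(3 + I))
k(j(5), -9) + x*a(M, 2) = sqrt(3 + (2 + 5)/5) - 155*(-1) = sqrt(3 + (1/5)*7) + 155 = sqrt(3 + 7/5) + 155 = sqrt(22/5) + 155 = sqrt(110)/5 + 155 = 155 + sqrt(110)/5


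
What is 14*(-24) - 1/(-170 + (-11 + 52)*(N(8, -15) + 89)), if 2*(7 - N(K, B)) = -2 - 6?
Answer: -1320481/3930 ≈ -336.00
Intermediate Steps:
N(K, B) = 11 (N(K, B) = 7 - (-2 - 6)/2 = 7 - 1/2*(-8) = 7 + 4 = 11)
14*(-24) - 1/(-170 + (-11 + 52)*(N(8, -15) + 89)) = 14*(-24) - 1/(-170 + (-11 + 52)*(11 + 89)) = -336 - 1/(-170 + 41*100) = -336 - 1/(-170 + 4100) = -336 - 1/3930 = -1320481/3930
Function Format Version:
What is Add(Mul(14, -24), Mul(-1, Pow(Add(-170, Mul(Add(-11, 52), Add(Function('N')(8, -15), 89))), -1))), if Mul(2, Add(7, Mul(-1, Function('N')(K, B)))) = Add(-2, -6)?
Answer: Rational(-1320481, 3930) ≈ -336.00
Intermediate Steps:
Function('N')(K, B) = 11 (Function('N')(K, B) = Add(7, Mul(Rational(-1, 2), Add(-2, -6))) = Add(7, Mul(Rational(-1, 2), -8)) = Add(7, 4) = 11)
Add(Mul(14, -24), Mul(-1, Pow(Add(-170, Mul(Add(-11, 52), Add(Function('N')(8, -15), 89))), -1))) = Add(Mul(14, -24), Mul(-1, Pow(Add(-170, Mul(Add(-11, 52), Add(11, 89))), -1))) = Add(-336, Mul(-1, Pow(Add(-170, Mul(41, 100)), -1))) = Add(-336, Mul(-1, Pow(Add(-170, 4100), -1))) = Add(-336, Mul(-1, Pow(3930, -1))) = Add(-336, Mul(-1, Rational(1, 3930))) = Add(-336, Rational(-1, 3930)) = Rational(-1320481, 3930)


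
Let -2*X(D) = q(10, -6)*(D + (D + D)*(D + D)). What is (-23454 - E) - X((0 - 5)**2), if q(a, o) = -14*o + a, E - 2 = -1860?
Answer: 97079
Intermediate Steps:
E = -1858 (E = 2 - 1860 = -1858)
q(a, o) = a - 14*o
X(D) = -188*D**2 - 47*D (X(D) = -(10 - 14*(-6))*(D + (D + D)*(D + D))/2 = -(10 + 84)*(D + (2*D)*(2*D))/2 = -47*(D + 4*D**2) = -(94*D + 376*D**2)/2 = -188*D**2 - 47*D)
(-23454 - E) - X((0 - 5)**2) = (-23454 - 1*(-1858)) - (-47)*(0 - 5)**2*(1 + 4*(0 - 5)**2) = (-23454 + 1858) - (-47)*(-5)**2*(1 + 4*(-5)**2) = -21596 - (-47)*25*(1 + 4*25) = -21596 - (-47)*25*(1 + 100) = -21596 - (-47)*25*101 = -21596 - 1*(-118675) = -21596 + 118675 = 97079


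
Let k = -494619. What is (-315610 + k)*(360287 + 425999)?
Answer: -637071719494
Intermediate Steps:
(-315610 + k)*(360287 + 425999) = (-315610 - 494619)*(360287 + 425999) = -810229*786286 = -637071719494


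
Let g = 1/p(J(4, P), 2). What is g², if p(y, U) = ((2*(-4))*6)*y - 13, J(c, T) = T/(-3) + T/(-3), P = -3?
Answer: 1/11881 ≈ 8.4168e-5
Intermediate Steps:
J(c, T) = -2*T/3 (J(c, T) = T*(-⅓) + T*(-⅓) = -T/3 - T/3 = -2*T/3)
p(y, U) = -13 - 48*y (p(y, U) = (-8*6)*y - 13 = -48*y - 13 = -13 - 48*y)
g = -1/109 (g = 1/(-13 - (-32)*(-3)) = 1/(-13 - 48*2) = 1/(-13 - 96) = 1/(-109) = -1/109 ≈ -0.0091743)
g² = (-1/109)² = 1/11881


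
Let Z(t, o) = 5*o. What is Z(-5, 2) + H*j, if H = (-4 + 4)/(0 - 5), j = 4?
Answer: 10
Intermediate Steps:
H = 0 (H = 0/(-5) = 0*(-⅕) = 0)
Z(-5, 2) + H*j = 5*2 + 0*4 = 10 + 0 = 10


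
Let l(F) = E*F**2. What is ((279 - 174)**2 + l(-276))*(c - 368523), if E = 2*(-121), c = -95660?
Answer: 8551906600761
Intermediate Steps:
E = -242
l(F) = -242*F**2
((279 - 174)**2 + l(-276))*(c - 368523) = ((279 - 174)**2 - 242*(-276)**2)*(-95660 - 368523) = (105**2 - 242*76176)*(-464183) = (11025 - 18434592)*(-464183) = -18423567*(-464183) = 8551906600761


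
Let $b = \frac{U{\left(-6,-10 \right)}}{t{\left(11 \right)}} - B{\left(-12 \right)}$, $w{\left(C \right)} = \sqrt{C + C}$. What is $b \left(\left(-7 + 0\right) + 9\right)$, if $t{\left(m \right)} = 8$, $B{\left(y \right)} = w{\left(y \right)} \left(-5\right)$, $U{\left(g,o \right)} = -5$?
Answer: $- \frac{5}{4} + 20 i \sqrt{6} \approx -1.25 + 48.99 i$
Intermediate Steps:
$w{\left(C \right)} = \sqrt{2} \sqrt{C}$ ($w{\left(C \right)} = \sqrt{2 C} = \sqrt{2} \sqrt{C}$)
$B{\left(y \right)} = - 5 \sqrt{2} \sqrt{y}$ ($B{\left(y \right)} = \sqrt{2} \sqrt{y} \left(-5\right) = - 5 \sqrt{2} \sqrt{y}$)
$b = - \frac{5}{8} + 10 i \sqrt{6}$ ($b = - \frac{5}{8} - - 5 \sqrt{2} \sqrt{-12} = \left(-5\right) \frac{1}{8} - - 5 \sqrt{2} \cdot 2 i \sqrt{3} = - \frac{5}{8} - - 10 i \sqrt{6} = - \frac{5}{8} + 10 i \sqrt{6} \approx -0.625 + 24.495 i$)
$b \left(\left(-7 + 0\right) + 9\right) = \left(- \frac{5}{8} + 10 i \sqrt{6}\right) \left(\left(-7 + 0\right) + 9\right) = \left(- \frac{5}{8} + 10 i \sqrt{6}\right) \left(-7 + 9\right) = \left(- \frac{5}{8} + 10 i \sqrt{6}\right) 2 = - \frac{5}{4} + 20 i \sqrt{6}$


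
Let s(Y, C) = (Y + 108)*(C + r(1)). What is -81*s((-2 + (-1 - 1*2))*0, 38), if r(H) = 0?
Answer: -332424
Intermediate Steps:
s(Y, C) = C*(108 + Y) (s(Y, C) = (Y + 108)*(C + 0) = (108 + Y)*C = C*(108 + Y))
-81*s((-2 + (-1 - 1*2))*0, 38) = -3078*(108 + (-2 + (-1 - 1*2))*0) = -3078*(108 + (-2 + (-1 - 2))*0) = -3078*(108 + (-2 - 3)*0) = -3078*(108 - 5*0) = -3078*(108 + 0) = -3078*108 = -81*4104 = -332424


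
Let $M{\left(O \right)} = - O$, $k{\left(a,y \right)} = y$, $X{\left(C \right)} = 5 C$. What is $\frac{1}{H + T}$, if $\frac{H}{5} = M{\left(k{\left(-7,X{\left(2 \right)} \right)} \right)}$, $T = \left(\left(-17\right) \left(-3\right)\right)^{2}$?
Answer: $\frac{1}{2551} \approx 0.000392$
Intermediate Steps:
$T = 2601$ ($T = 51^{2} = 2601$)
$H = -50$ ($H = 5 \left(- 5 \cdot 2\right) = 5 \left(\left(-1\right) 10\right) = 5 \left(-10\right) = -50$)
$\frac{1}{H + T} = \frac{1}{-50 + 2601} = \frac{1}{2551}$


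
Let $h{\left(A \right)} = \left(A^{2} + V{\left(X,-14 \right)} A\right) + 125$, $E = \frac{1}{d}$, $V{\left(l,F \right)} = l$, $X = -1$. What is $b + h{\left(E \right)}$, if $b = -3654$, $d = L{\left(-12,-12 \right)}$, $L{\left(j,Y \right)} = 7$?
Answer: $- \frac{172927}{49} \approx -3529.1$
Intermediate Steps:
$d = 7$
$E = \frac{1}{7} \approx 0.14286$
$h{\left(A \right)} = 125 + A^{2} - A$ ($h{\left(A \right)} = \left(A^{2} - A\right) + 125 = 125 + A^{2} - A$)
$b + h{\left(E \right)} = -3654 + \left(125 + \left(\frac{1}{7}\right)^{2} - \frac{1}{7}\right) = -3654 + \left(125 + \frac{1}{49} - \frac{1}{7}\right) = -3654 + \frac{6119}{49} = - \frac{172927}{49}$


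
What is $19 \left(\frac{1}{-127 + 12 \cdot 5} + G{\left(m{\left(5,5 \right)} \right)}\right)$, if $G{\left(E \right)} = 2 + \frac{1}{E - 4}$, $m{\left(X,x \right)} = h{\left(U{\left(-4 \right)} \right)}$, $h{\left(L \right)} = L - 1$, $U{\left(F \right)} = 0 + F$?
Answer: $\frac{21470}{603} \approx 35.605$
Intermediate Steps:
$U{\left(F \right)} = F$
$h{\left(L \right)} = -1 + L$
$m{\left(X,x \right)} = -5$ ($m{\left(X,x \right)} = -1 - 4 = -5$)
$G{\left(E \right)} = 2 + \frac{1}{-4 + E}$
$19 \left(\frac{1}{-127 + 12 \cdot 5} + G{\left(m{\left(5,5 \right)} \right)}\right) = 19 \left(\frac{1}{-127 + 12 \cdot 5} + \frac{-7 + 2 \left(-5\right)}{-4 - 5}\right) = 19 \left(\frac{1}{-127 + 60} + \frac{-7 - 10}{-9}\right) = 19 \left(\frac{1}{-67} - - \frac{17}{9}\right) = 19 \left(- \frac{1}{67} + \frac{17}{9}\right) = 19 \cdot \frac{1130}{603} = \frac{21470}{603}$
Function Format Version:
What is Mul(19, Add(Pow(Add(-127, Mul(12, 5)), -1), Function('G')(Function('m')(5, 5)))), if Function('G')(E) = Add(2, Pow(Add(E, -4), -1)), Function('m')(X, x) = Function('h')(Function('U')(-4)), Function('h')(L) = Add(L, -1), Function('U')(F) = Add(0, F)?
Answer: Rational(21470, 603) ≈ 35.605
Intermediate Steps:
Function('U')(F) = F
Function('h')(L) = Add(-1, L)
Function('m')(X, x) = -5 (Function('m')(X, x) = Add(-1, -4) = -5)
Function('G')(E) = Add(2, Pow(Add(-4, E), -1))
Mul(19, Add(Pow(Add(-127, Mul(12, 5)), -1), Function('G')(Function('m')(5, 5)))) = Mul(19, Add(Pow(Add(-127, Mul(12, 5)), -1), Mul(Pow(Add(-4, -5), -1), Add(-7, Mul(2, -5))))) = Mul(19, Add(Pow(Add(-127, 60), -1), Mul(Pow(-9, -1), Add(-7, -10)))) = Mul(19, Add(Pow(-67, -1), Mul(Rational(-1, 9), -17))) = Mul(19, Add(Rational(-1, 67), Rational(17, 9))) = Mul(19, Rational(1130, 603)) = Rational(21470, 603)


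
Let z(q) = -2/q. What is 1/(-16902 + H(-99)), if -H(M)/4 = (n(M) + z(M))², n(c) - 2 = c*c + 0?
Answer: -9801/3767638892506 ≈ -2.6014e-9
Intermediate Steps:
n(c) = 2 + c² (n(c) = 2 + (c*c + 0) = 2 + (c² + 0) = 2 + c²)
H(M) = -4*(2 + M² - 2/M)² (H(M) = -4*((2 + M²) - 2/M)² = -4*(2 + M² - 2/M)²)
1/(-16902 + H(-99)) = 1/(-16902 - 4*(-2 - 99*(2 + (-99)²))²/(-99)²) = 1/(-16902 - 4*1/9801*(-2 - 99*(2 + 9801))²) = 1/(-16902 - 4*1/9801*(-2 - 99*9803)²) = 1/(-16902 - 4*1/9801*(-2 - 970497)²) = 1/(-16902 - 4*1/9801*(-970499)²) = 1/(-16902 - 4*1/9801*941868309001) = 1/(-16902 - 3767473236004/9801) = 1/(-3767638892506/9801) = -9801/3767638892506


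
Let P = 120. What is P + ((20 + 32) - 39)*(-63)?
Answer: -699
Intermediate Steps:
P + ((20 + 32) - 39)*(-63) = 120 + ((20 + 32) - 39)*(-63) = 120 + (52 - 39)*(-63) = 120 + 13*(-63) = 120 - 819 = -699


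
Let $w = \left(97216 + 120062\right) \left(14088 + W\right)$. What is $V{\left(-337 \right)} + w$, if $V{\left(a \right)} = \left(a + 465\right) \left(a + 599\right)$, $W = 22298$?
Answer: $7905910844$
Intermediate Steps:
$w = 7905877308$ ($w = \left(97216 + 120062\right) \left(14088 + 22298\right) = 217278 \cdot 36386 = 7905877308$)
$V{\left(a \right)} = \left(465 + a\right) \left(599 + a\right)$
$V{\left(-337 \right)} + w = \left(278535 + \left(-337\right)^{2} + 1064 \left(-337\right)\right) + 7905877308 = \left(278535 + 113569 - 358568\right) + 7905877308 = 33536 + 7905877308 = 7905910844$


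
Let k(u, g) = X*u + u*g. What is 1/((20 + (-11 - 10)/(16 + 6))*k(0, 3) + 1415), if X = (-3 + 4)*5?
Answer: 1/1415 ≈ 0.00070671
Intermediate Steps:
X = 5 (X = 1*5 = 5)
k(u, g) = 5*u + g*u (k(u, g) = 5*u + u*g = 5*u + g*u)
1/((20 + (-11 - 10)/(16 + 6))*k(0, 3) + 1415) = 1/((20 + (-11 - 10)/(16 + 6))*(0*(5 + 3)) + 1415) = 1/((20 - 21/22)*(0*8) + 1415) = 1/((20 - 21*1/22)*0 + 1415) = 1/((20 - 21/22)*0 + 1415) = 1/((419/22)*0 + 1415) = 1/(0 + 1415) = 1/1415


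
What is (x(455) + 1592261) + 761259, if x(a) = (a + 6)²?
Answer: 2566041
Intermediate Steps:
x(a) = (6 + a)²
(x(455) + 1592261) + 761259 = ((6 + 455)² + 1592261) + 761259 = (461² + 1592261) + 761259 = (212521 + 1592261) + 761259 = 1804782 + 761259 = 2566041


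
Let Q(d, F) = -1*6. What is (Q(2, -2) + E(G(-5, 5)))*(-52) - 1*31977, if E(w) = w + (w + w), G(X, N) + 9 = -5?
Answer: -29481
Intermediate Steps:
Q(d, F) = -6
G(X, N) = -14 (G(X, N) = -9 - 5 = -14)
E(w) = 3*w (E(w) = w + 2*w = 3*w)
(Q(2, -2) + E(G(-5, 5)))*(-52) - 1*31977 = (-6 + 3*(-14))*(-52) - 1*31977 = (-6 - 42)*(-52) - 31977 = -48*(-52) - 31977 = 2496 - 31977 = -29481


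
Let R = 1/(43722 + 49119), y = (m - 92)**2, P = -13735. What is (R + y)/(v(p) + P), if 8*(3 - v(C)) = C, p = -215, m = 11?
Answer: -4873038416/10179180081 ≈ -0.47873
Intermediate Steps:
v(C) = 3 - C/8
y = 6561 (y = (11 - 92)**2 = (-81)**2 = 6561)
R = 1/92841 ≈ 1.0771e-5
(R + y)/(v(p) + P) = (1/92841 + 6561)/((3 - 1/8*(-215)) - 13735) = 609129802/(92841*((3 + 215/8) - 13735)) = 609129802/(92841*(239/8 - 13735)) = 609129802/(92841*(-109641/8)) = (609129802/92841)*(-8/109641) = -4873038416/10179180081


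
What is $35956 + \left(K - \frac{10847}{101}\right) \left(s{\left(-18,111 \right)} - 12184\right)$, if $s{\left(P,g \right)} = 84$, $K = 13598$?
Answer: $- \frac{16483235544}{101} \approx -1.632 \cdot 10^{8}$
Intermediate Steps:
$35956 + \left(K - \frac{10847}{101}\right) \left(s{\left(-18,111 \right)} - 12184\right) = 35956 + \left(13598 - \frac{10847}{101}\right) \left(84 - 12184\right) = 35956 + \left(13598 - \frac{10847}{101}\right) \left(-12100\right) = 35956 + \frac{1362551}{101} \left(-12100\right) = 35956 - \frac{16486867100}{101} = - \frac{16483235544}{101}$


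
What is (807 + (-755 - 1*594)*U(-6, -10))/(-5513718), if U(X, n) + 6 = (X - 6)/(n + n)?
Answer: -6743/4594765 ≈ -0.0014675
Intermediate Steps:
U(X, n) = -6 + (-6 + X)/(2*n) (U(X, n) = -6 + (X - 6)/(n + n) = -6 + (-6 + X)/((2*n)) = -6 + (-6 + X)*(1/(2*n)) = -6 + (-6 + X)/(2*n))
(807 + (-755 - 1*594)*U(-6, -10))/(-5513718) = (807 + (-755 - 1*594)*((1/2)*(-6 - 6 - 12*(-10))/(-10)))/(-5513718) = (807 + (-755 - 594)*((1/2)*(-1/10)*(-6 - 6 + 120)))*(-1/5513718) = (807 - 1349*(-1)*108/(2*10))*(-1/5513718) = (807 - 1349*(-27/5))*(-1/5513718) = (807 + 36423/5)*(-1/5513718) = (40458/5)*(-1/5513718) = -6743/4594765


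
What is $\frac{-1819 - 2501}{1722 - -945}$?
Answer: $- \frac{1440}{889} \approx -1.6198$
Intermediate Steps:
$\frac{-1819 - 2501}{1722 - -945} = - \frac{4320}{1722 + 945} = - \frac{4320}{2667} = \left(-4320\right) \frac{1}{2667} = - \frac{1440}{889}$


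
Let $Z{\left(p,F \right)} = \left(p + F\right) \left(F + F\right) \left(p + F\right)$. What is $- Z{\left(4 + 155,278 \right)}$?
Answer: $-106178764$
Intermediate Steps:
$Z{\left(p,F \right)} = 2 F \left(F + p\right)^{2}$ ($Z{\left(p,F \right)} = \left(F + p\right) 2 F \left(F + p\right) = 2 F \left(F + p\right) \left(F + p\right) = 2 F \left(F + p\right)^{2}$)
$- Z{\left(4 + 155,278 \right)} = - 2 \cdot 278 \left(278 + \left(4 + 155\right)\right)^{2} = - 2 \cdot 278 \left(278 + 159\right)^{2} = - 2 \cdot 278 \cdot 437^{2} = - 2 \cdot 278 \cdot 190969 = \left(-1\right) 106178764 = -106178764$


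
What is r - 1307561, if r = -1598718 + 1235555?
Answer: -1670724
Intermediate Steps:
r = -363163
r - 1307561 = -363163 - 1307561 = -1670724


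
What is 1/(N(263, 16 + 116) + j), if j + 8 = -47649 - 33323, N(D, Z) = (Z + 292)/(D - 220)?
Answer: -43/3481716 ≈ -1.2350e-5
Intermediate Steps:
N(D, Z) = (292 + Z)/(-220 + D)
j = -80980 (j = -8 + (-47649 - 33323) = -8 - 80972 = -80980)
1/(N(263, 16 + 116) + j) = 1/((292 + (16 + 116))/(-220 + 263) - 80980) = 1/((292 + 132)/43 - 80980) = 1/((1/43)*424 - 80980) = 1/(424/43 - 80980) = 1/(-3481716/43) = -43/3481716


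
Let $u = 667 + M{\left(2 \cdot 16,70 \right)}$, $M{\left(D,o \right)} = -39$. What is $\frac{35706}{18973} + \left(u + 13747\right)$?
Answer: $\frac{272772581}{18973} \approx 14377.0$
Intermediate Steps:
$u = 628$ ($u = 667 - 39 = 628$)
$\frac{35706}{18973} + \left(u + 13747\right) = \frac{35706}{18973} + \left(628 + 13747\right) = 35706 \cdot \frac{1}{18973} + 14375 = \frac{35706}{18973} + 14375 = \frac{272772581}{18973}$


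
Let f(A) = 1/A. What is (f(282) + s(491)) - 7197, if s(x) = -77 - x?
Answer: -2189729/282 ≈ -7765.0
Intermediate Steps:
(f(282) + s(491)) - 7197 = (1/282 + (-77 - 1*491)) - 7197 = (1/282 + (-77 - 491)) - 7197 = (1/282 - 568) - 7197 = -160175/282 - 7197 = -2189729/282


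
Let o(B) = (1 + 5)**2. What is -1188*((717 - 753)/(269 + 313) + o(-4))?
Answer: -4141368/97 ≈ -42695.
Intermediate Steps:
o(B) = 36 (o(B) = 6**2 = 36)
-1188*((717 - 753)/(269 + 313) + o(-4)) = -1188*((717 - 753)/(269 + 313) + 36) = -1188*(-36/582 + 36) = -1188*(-36*1/582 + 36) = -1188*(-6/97 + 36) = -1188*3486/97 = -4141368/97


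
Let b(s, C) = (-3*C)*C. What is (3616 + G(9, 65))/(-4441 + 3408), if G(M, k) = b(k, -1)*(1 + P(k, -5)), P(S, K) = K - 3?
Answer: -3637/1033 ≈ -3.5208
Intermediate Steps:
b(s, C) = -3*C²
P(S, K) = -3 + K
G(M, k) = 21 (G(M, k) = (-3*(-1)²)*(1 + (-3 - 5)) = (-3*1)*(1 - 8) = -3*(-7) = 21)
(3616 + G(9, 65))/(-4441 + 3408) = (3616 + 21)/(-4441 + 3408) = 3637/(-1033) = 3637*(-1/1033) = -3637/1033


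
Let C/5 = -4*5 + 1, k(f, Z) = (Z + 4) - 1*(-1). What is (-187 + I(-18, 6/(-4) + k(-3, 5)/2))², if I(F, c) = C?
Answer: 79524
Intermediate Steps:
k(f, Z) = 5 + Z (k(f, Z) = (4 + Z) + 1 = 5 + Z)
C = -95 (C = 5*(-4*5 + 1) = 5*(-20 + 1) = 5*(-19) = -95)
I(F, c) = -95
(-187 + I(-18, 6/(-4) + k(-3, 5)/2))² = (-187 - 95)² = (-282)² = 79524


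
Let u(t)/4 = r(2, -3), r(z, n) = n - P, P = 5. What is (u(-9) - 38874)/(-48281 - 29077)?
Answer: 19453/38679 ≈ 0.50293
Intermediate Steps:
r(z, n) = -5 + n (r(z, n) = n - 1*5 = n - 5 = -5 + n)
u(t) = -32 (u(t) = 4*(-5 - 3) = 4*(-8) = -32)
(u(-9) - 38874)/(-48281 - 29077) = (-32 - 38874)/(-48281 - 29077) = -38906/(-77358) = -38906*(-1/77358) = 19453/38679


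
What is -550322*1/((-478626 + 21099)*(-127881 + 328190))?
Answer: 550322/91646775843 ≈ 6.0048e-6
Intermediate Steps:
-550322*1/((-478626 + 21099)*(-127881 + 328190)) = -550322/(200309*(-457527)) = -550322/(-91646775843) = -550322*(-1/91646775843) = 550322/91646775843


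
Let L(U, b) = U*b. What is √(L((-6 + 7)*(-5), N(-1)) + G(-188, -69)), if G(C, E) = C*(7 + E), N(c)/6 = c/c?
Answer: √11626 ≈ 107.82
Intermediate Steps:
N(c) = 6 (N(c) = 6*(c/c) = 6*1 = 6)
√(L((-6 + 7)*(-5), N(-1)) + G(-188, -69)) = √(((-6 + 7)*(-5))*6 - 188*(7 - 69)) = √((1*(-5))*6 - 188*(-62)) = √(-5*6 + 11656) = √(-30 + 11656) = √11626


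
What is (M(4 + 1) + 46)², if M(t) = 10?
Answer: 3136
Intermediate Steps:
(M(4 + 1) + 46)² = (10 + 46)² = 56² = 3136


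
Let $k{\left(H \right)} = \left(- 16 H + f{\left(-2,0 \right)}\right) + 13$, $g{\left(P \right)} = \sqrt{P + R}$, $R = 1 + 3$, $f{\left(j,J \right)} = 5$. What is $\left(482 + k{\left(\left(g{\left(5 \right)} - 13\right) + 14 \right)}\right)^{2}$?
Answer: $190096$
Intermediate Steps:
$R = 4$
$g{\left(P \right)} = \sqrt{4 + P}$ ($g{\left(P \right)} = \sqrt{P + 4} = \sqrt{4 + P}$)
$k{\left(H \right)} = 18 - 16 H$ ($k{\left(H \right)} = \left(- 16 H + 5\right) + 13 = \left(5 - 16 H\right) + 13 = 18 - 16 H$)
$\left(482 + k{\left(\left(g{\left(5 \right)} - 13\right) + 14 \right)}\right)^{2} = \left(482 + \left(18 - 16 \left(\left(\sqrt{4 + 5} - 13\right) + 14\right)\right)\right)^{2} = \left(482 + \left(18 - 16 \left(\left(\sqrt{9} - 13\right) + 14\right)\right)\right)^{2} = \left(482 + \left(18 - 16 \left(\left(3 - 13\right) + 14\right)\right)\right)^{2} = \left(482 + \left(18 - 16 \left(-10 + 14\right)\right)\right)^{2} = \left(482 + \left(18 - 64\right)\right)^{2} = \left(482 - 46\right)^{2} = 436^{2} = 190096$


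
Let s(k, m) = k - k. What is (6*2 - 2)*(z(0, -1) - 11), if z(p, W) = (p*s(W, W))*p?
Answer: -110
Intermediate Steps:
s(k, m) = 0
z(p, W) = 0 (z(p, W) = (p*0)*p = 0*p = 0)
(6*2 - 2)*(z(0, -1) - 11) = (6*2 - 2)*(0 - 11) = (12 - 2)*(-11) = 10*(-11) = -110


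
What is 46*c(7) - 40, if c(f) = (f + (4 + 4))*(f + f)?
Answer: 9620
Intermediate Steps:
c(f) = 2*f*(8 + f) (c(f) = (f + 8)*(2*f) = (8 + f)*(2*f) = 2*f*(8 + f))
46*c(7) - 40 = 46*(2*7*(8 + 7)) - 40 = 46*(2*7*15) - 40 = 46*210 - 40 = 9660 - 40 = 9620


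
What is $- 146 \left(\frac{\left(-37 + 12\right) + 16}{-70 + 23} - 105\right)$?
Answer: $\frac{719196}{47} \approx 15302.0$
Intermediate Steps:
$- 146 \left(\frac{\left(-37 + 12\right) + 16}{-70 + 23} - 105\right) = - 146 \left(\frac{-25 + 16}{-47} - 105\right) = - 146 \left(\left(-9\right) \left(- \frac{1}{47}\right) - 105\right) = - 146 \left(\frac{9}{47} - 105\right) = \left(-146\right) \left(- \frac{4926}{47}\right) = \frac{719196}{47}$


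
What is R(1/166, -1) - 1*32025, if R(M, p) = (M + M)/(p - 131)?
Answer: -350865901/10956 ≈ -32025.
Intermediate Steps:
R(M, p) = 2*M/(-131 + p) (R(M, p) = (2*M)/(-131 + p) = 2*M/(-131 + p))
R(1/166, -1) - 1*32025 = 2/(166*(-131 - 1)) - 1*32025 = 2*(1/166)/(-132) - 32025 = 2*(1/166)*(-1/132) - 32025 = -1/10956 - 32025 = -350865901/10956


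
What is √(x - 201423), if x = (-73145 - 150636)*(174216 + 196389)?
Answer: 12*I*√575934437 ≈ 2.8798e+5*I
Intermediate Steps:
x = -82934357505 (x = -223781*370605 = -82934357505)
√(x - 201423) = √(-82934357505 - 201423) = √(-82934558928) = 12*I*√575934437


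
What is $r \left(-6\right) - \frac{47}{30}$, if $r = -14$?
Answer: $\frac{2473}{30} \approx 82.433$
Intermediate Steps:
$r \left(-6\right) - \frac{47}{30} = \left(-14\right) \left(-6\right) - \frac{47}{30} = 84 - \frac{47}{30} = \frac{2473}{30}$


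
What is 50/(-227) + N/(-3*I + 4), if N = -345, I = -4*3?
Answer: -16063/1816 ≈ -8.8453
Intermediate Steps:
I = -12
50/(-227) + N/(-3*I + 4) = 50/(-227) - 345/(-3*(-12) + 4) = 50*(-1/227) - 345/(36 + 4) = -50/227 - 345/40 = -50/227 - 345*1/40 = -50/227 - 69/8 = -16063/1816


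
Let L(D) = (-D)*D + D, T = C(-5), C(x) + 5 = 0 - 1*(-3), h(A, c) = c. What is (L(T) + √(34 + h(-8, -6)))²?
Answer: 64 - 24*√7 ≈ 0.50197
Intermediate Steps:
C(x) = -2 (C(x) = -5 + (0 - 1*(-3)) = -5 + (0 + 3) = -5 + 3 = -2)
T = -2
L(D) = D - D² (L(D) = -D² + D = D - D²)
(L(T) + √(34 + h(-8, -6)))² = (-2*(1 - 1*(-2)) + √(34 - 6))² = (-2*(1 + 2) + √28)² = (-2*3 + 2*√7)² = (-6 + 2*√7)²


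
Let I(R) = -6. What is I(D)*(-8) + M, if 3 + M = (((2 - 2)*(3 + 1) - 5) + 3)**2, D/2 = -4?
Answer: 49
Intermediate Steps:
D = -8 (D = 2*(-4) = -8)
M = 1 (M = -3 + (((2 - 2)*(3 + 1) - 5) + 3)**2 = -3 + ((0*4 - 5) + 3)**2 = -3 + ((0 - 5) + 3)**2 = -3 + (-5 + 3)**2 = -3 + (-2)**2 = -3 + 4 = 1)
I(D)*(-8) + M = -6*(-8) + 1 = 48 + 1 = 49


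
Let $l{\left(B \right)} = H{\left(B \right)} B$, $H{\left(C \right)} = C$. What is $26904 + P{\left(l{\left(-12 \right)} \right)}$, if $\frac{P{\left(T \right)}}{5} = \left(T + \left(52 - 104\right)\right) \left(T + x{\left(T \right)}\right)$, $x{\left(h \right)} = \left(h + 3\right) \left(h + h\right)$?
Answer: $19567704$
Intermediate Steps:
$x{\left(h \right)} = 2 h \left(3 + h\right)$ ($x{\left(h \right)} = \left(3 + h\right) 2 h = 2 h \left(3 + h\right)$)
$l{\left(B \right)} = B^{2}$ ($l{\left(B \right)} = B B = B^{2}$)
$P{\left(T \right)} = 5 \left(-52 + T\right) \left(T + 2 T \left(3 + T\right)\right)$ ($P{\left(T \right)} = 5 \left(T + \left(52 - 104\right)\right) \left(T + 2 T \left(3 + T\right)\right) = 5 \left(T - 52\right) \left(T + 2 T \left(3 + T\right)\right) = 5 \left(-52 + T\right) \left(T + 2 T \left(3 + T\right)\right)$)
$26904 + P{\left(l{\left(-12 \right)} \right)} = 26904 + 5 \left(-12\right)^{2} \left(-364 - 97 \left(-12\right)^{2} + 2 \left(\left(-12\right)^{2}\right)^{2}\right) = 26904 + 5 \cdot 144 \left(-364 - 13968 + 2 \cdot 144^{2}\right) = 26904 + 5 \cdot 144 \left(-364 - 13968 + 2 \cdot 20736\right) = 26904 + 5 \cdot 144 \left(-364 - 13968 + 41472\right) = 26904 + 5 \cdot 144 \cdot 27140 = 26904 + 19540800 = 19567704$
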